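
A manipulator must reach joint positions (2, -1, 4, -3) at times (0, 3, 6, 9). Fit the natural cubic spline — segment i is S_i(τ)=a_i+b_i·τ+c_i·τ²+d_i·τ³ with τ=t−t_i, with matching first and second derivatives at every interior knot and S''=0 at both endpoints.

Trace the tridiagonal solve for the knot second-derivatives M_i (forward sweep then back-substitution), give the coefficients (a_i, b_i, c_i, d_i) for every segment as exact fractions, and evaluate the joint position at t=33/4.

  seg 0: a=2 b=-89/45 c=0 d=44/405
  seg 1: a=-1 b=43/45 c=44/45 d=-20/81
  seg 2: a=4 b=7/45 c=-56/45 d=56/405
S(33/4) = -3/8

Δ: Δ0=-1, Δ1=5/3, Δ2=-7/3
row 1: diag=12, rhs=16; c'=1/4, d'=4/3
row 2: denom=12−3·1/4=45/4; d'=(-24−3·4/3)/(45/4)=-112/45
back: M2=-112/45
back: M1=4/3−1/4·-112/45=88/45
M: M0=0, M1=88/45, M2=-112/45, M3=0
seg 0: a=2, c=M0/2=0, d=(M1−M0)/(6·3)=44/405, b=Δ0−h0·(2M0+M1)/6=-89/45
seg 1: a=-1, c=M1/2=44/45, d=(M2−M1)/(6·3)=-20/81, b=Δ1−h1·(2M1+M2)/6=43/45
seg 2: a=4, c=M2/2=-56/45, d=(M3−M2)/(6·3)=56/405, b=Δ2−h2·(2M2+M3)/6=7/45
t_q=33/4 → seg 2, τ=9/4; S=4+7/45·τ+-56/45·τ²+56/405·τ³=-3/8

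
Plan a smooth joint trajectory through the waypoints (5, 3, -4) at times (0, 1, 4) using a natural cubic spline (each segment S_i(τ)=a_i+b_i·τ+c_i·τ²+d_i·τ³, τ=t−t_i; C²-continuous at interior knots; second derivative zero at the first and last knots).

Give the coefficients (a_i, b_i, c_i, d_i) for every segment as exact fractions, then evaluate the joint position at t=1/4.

  seg 0: a=5 b=-47/24 c=0 d=-1/24
  seg 1: a=3 b=-25/12 c=-1/8 d=1/72
S(1/4) = 2309/512

Δ: Δ0=-2, Δ1=-7/3
row 1: diag=8, rhs=-2; c'=3/8, d'=-1/4
back: M1=-1/4
M: M0=0, M1=-1/4, M2=0
seg 0: a=5, c=M0/2=0, d=(M1−M0)/(6·1)=-1/24, b=Δ0−h0·(2M0+M1)/6=-47/24
seg 1: a=3, c=M1/2=-1/8, d=(M2−M1)/(6·3)=1/72, b=Δ1−h1·(2M1+M2)/6=-25/12
t_q=1/4 → seg 0, τ=1/4; S=5+-47/24·τ+0·τ²+-1/24·τ³=2309/512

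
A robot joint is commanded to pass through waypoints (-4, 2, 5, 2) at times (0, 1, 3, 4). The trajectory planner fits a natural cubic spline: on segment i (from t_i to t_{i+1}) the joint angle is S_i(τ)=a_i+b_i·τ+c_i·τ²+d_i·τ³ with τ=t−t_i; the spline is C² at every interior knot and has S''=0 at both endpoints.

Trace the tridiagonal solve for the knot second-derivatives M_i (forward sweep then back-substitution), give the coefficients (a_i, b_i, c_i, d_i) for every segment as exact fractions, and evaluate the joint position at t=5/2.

Δ: Δ0=6, Δ1=3/2, Δ2=-3
row 1: diag=6, rhs=-27; c'=1/3, d'=-9/2
row 2: denom=6−2·1/3=16/3; d'=(-27−2·-9/2)/(16/3)=-27/8
back: M2=-27/8
back: M1=-9/2−1/3·-27/8=-27/8
M: M0=0, M1=-27/8, M2=-27/8, M3=0
seg 0: a=-4, c=M0/2=0, d=(M1−M0)/(6·1)=-9/16, b=Δ0−h0·(2M0+M1)/6=105/16
seg 1: a=2, c=M1/2=-27/16, d=(M2−M1)/(6·2)=0, b=Δ1−h1·(2M1+M2)/6=39/8
seg 2: a=5, c=M2/2=-27/16, d=(M3−M2)/(6·1)=9/16, b=Δ2−h2·(2M2+M3)/6=-15/8
t_q=5/2 → seg 1, τ=3/2; S=2+39/8·τ+-27/16·τ²+0·τ³=353/64

  seg 0: a=-4 b=105/16 c=0 d=-9/16
  seg 1: a=2 b=39/8 c=-27/16 d=0
  seg 2: a=5 b=-15/8 c=-27/16 d=9/16
S(5/2) = 353/64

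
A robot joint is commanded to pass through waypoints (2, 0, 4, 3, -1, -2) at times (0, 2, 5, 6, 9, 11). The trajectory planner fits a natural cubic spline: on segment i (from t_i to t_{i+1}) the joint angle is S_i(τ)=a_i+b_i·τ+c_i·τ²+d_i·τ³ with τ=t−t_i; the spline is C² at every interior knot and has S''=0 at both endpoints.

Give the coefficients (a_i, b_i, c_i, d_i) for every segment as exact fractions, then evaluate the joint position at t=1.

  seg 0: a=2 b=-8504/4941 c=0 d=3563/19764
  seg 1: a=0 b=2185/4941 c=3563/3294 d=-23261/88938
  seg 2: a=4 b=-1279/9882 c=-6286/4941 d=49/122
  seg 3: a=3 b=-7258/4941 c=-665/9882 d=3335/88938
  seg 4: a=-1 b=-8501/9882 c=445/1647 d=-445/9882
S(1) = 3025/6588

Δ: Δ0=-1, Δ1=4/3, Δ2=-1, Δ3=-4/3, Δ4=-1/2
row 1: diag=10, rhs=14; c'=3/10, d'=7/5
row 2: denom=8−3·3/10=71/10; d'=(-14−3·7/5)/(71/10)=-182/71
row 3: denom=8−1·10/71=558/71; d'=(-2−1·-182/71)/(558/71)=20/279
row 4: denom=10−3·71/186=549/62; d'=(5−3·20/279)/(549/62)=890/1647
back: M4=890/1647
back: M3=20/279−71/186·890/1647=-665/4941
back: M2=-182/71−10/71·-665/4941=-12572/4941
back: M1=7/5−3/10·-12572/4941=3563/1647
M: M0=0, M1=3563/1647, M2=-12572/4941, M3=-665/4941, M4=890/1647, M5=0
seg 0: a=2, c=M0/2=0, d=(M1−M0)/(6·2)=3563/19764, b=Δ0−h0·(2M0+M1)/6=-8504/4941
seg 1: a=0, c=M1/2=3563/3294, d=(M2−M1)/(6·3)=-23261/88938, b=Δ1−h1·(2M1+M2)/6=2185/4941
seg 2: a=4, c=M2/2=-6286/4941, d=(M3−M2)/(6·1)=49/122, b=Δ2−h2·(2M2+M3)/6=-1279/9882
seg 3: a=3, c=M3/2=-665/9882, d=(M4−M3)/(6·3)=3335/88938, b=Δ3−h3·(2M3+M4)/6=-7258/4941
seg 4: a=-1, c=M4/2=445/1647, d=(M5−M4)/(6·2)=-445/9882, b=Δ4−h4·(2M4+M5)/6=-8501/9882
t_q=1 → seg 0, τ=1; S=2+-8504/4941·τ+0·τ²+3563/19764·τ³=3025/6588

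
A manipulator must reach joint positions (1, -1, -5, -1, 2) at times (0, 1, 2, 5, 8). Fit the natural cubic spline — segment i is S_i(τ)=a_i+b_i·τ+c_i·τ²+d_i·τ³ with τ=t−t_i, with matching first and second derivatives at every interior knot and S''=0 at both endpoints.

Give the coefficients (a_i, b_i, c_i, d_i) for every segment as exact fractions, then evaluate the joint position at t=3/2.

Δ: Δ0=-2, Δ1=-4, Δ2=4/3, Δ3=1
row 1: diag=4, rhs=-12; c'=1/4, d'=-3
row 2: denom=8−1·1/4=31/4; d'=(32−1·-3)/(31/4)=140/31
row 3: denom=12−3·12/31=336/31; d'=(-2−3·140/31)/(336/31)=-241/168
back: M3=-241/168
back: M2=140/31−12/31·-241/168=71/14
back: M1=-3−1/4·71/14=-239/56
M: M0=0, M1=-239/56, M2=71/14, M3=-241/168, M4=0
seg 0: a=1, c=M0/2=0, d=(M1−M0)/(6·1)=-239/336, b=Δ0−h0·(2M0+M1)/6=-433/336
seg 1: a=-1, c=M1/2=-239/112, d=(M2−M1)/(6·1)=523/336, b=Δ1−h1·(2M1+M2)/6=-575/168
seg 2: a=-5, c=M2/2=71/28, d=(M3−M2)/(6·3)=-1093/3024, b=Δ2−h2·(2M2+M3)/6=-145/48
seg 3: a=-1, c=M3/2=-241/336, d=(M4−M3)/(6·3)=241/3024, b=Δ3−h3·(2M3+M4)/6=409/168
t_q=3/2 → seg 1, τ=1/2; S=-1+-575/168·τ+-239/112·τ²+523/336·τ³=-2733/896

  seg 0: a=1 b=-433/336 c=0 d=-239/336
  seg 1: a=-1 b=-575/168 c=-239/112 d=523/336
  seg 2: a=-5 b=-145/48 c=71/28 d=-1093/3024
  seg 3: a=-1 b=409/168 c=-241/336 d=241/3024
S(3/2) = -2733/896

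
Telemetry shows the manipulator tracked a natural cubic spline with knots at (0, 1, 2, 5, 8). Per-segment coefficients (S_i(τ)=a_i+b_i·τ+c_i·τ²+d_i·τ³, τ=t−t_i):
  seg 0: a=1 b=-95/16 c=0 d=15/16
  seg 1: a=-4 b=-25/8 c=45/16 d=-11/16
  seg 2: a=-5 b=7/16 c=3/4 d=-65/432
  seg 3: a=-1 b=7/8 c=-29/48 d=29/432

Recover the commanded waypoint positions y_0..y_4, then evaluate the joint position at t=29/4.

y_0 = S_0(0) = a_0 = 1
y_1 = S_1(0) = a_1 = -4
y_2 = S_2(0) = a_2 = -5
y_3 = S_3(0) = a_3 = -1
y_4 = S_3(3) = -2
t_q=29/4 is in segment 3 (τ=9/4); S_3(τ)=-1357/1024

y_0=1 y_1=-4 y_2=-5 y_3=-1 y_4=-2
S(29/4) = -1357/1024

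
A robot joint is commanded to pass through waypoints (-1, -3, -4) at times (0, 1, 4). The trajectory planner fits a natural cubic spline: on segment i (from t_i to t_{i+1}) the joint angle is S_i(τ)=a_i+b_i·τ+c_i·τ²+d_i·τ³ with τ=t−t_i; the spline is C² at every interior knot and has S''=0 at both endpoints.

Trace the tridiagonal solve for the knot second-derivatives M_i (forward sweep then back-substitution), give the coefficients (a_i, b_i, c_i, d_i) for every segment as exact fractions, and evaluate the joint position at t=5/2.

Δ: Δ0=-2, Δ1=-1/3
row 1: diag=8, rhs=10; c'=3/8, d'=5/4
back: M1=5/4
M: M0=0, M1=5/4, M2=0
seg 0: a=-1, c=M0/2=0, d=(M1−M0)/(6·1)=5/24, b=Δ0−h0·(2M0+M1)/6=-53/24
seg 1: a=-3, c=M1/2=5/8, d=(M2−M1)/(6·3)=-5/72, b=Δ1−h1·(2M1+M2)/6=-19/12
t_q=5/2 → seg 1, τ=3/2; S=-3+-19/12·τ+5/8·τ²+-5/72·τ³=-269/64

  seg 0: a=-1 b=-53/24 c=0 d=5/24
  seg 1: a=-3 b=-19/12 c=5/8 d=-5/72
S(5/2) = -269/64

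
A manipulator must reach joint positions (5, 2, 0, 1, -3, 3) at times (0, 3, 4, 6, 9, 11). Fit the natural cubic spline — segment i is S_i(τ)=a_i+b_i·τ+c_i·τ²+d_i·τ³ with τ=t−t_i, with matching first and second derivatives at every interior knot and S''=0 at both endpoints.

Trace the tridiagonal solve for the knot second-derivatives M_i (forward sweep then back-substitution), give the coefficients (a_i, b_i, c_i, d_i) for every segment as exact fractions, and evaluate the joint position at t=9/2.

Δ: Δ0=-1, Δ1=-2, Δ2=1/2, Δ3=-4/3, Δ4=3
row 1: diag=8, rhs=-6; c'=1/8, d'=-3/4
row 2: denom=6−1·1/8=47/8; d'=(15−1·-3/4)/(47/8)=126/47
row 3: denom=10−2·16/47=438/47; d'=(-11−2·126/47)/(438/47)=-769/438
row 4: denom=10−3·47/146=1319/146; d'=(26−3·-769/438)/(1319/146)=4565/1319
back: M4=4565/1319
back: M3=-769/438−47/146·4565/1319=-11356/3957
back: M2=126/47−16/47·-11356/3957=14474/3957
back: M1=-3/4−1/8·14474/3957=-4777/3957
M: M0=0, M1=-4777/3957, M2=14474/3957, M3=-11356/3957, M4=4565/1319, M5=0
seg 0: a=5, c=M0/2=0, d=(M1−M0)/(6·3)=-4777/71226, b=Δ0−h0·(2M0+M1)/6=-3137/7914
seg 1: a=2, c=M1/2=-4777/7914, d=(M2−M1)/(6·1)=2139/2638, b=Δ1−h1·(2M1+M2)/6=-8734/3957
seg 2: a=0, c=M2/2=7237/3957, d=(M3−M2)/(6·2)=-1435/2638, b=Δ2−h2·(2M2+M3)/6=-7771/7914
seg 3: a=1, c=M3/2=-5678/3957, d=(M4−M3)/(6·3)=25051/71226, b=Δ3−h3·(2M3+M4)/6=-1535/7914
seg 4: a=-3, c=M4/2=4565/2638, d=(M5−M4)/(6·2)=-4565/15828, b=Δ4−h4·(2M4+M5)/6=2741/3957
t_q=9/2 → seg 2, τ=1/2; S=0+-7771/7914·τ+7237/3957·τ²+-1435/2638·τ³=-2147/21104

  seg 0: a=5 b=-3137/7914 c=0 d=-4777/71226
  seg 1: a=2 b=-8734/3957 c=-4777/7914 d=2139/2638
  seg 2: a=0 b=-7771/7914 c=7237/3957 d=-1435/2638
  seg 3: a=1 b=-1535/7914 c=-5678/3957 d=25051/71226
  seg 4: a=-3 b=2741/3957 c=4565/2638 d=-4565/15828
S(9/2) = -2147/21104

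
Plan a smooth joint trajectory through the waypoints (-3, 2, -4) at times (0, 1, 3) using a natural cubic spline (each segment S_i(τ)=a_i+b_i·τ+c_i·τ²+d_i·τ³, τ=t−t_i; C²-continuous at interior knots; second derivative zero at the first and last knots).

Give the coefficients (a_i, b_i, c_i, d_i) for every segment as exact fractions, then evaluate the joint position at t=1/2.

Δ: Δ0=5, Δ1=-3
row 1: diag=6, rhs=-48; c'=1/3, d'=-8
back: M1=-8
M: M0=0, M1=-8, M2=0
seg 0: a=-3, c=M0/2=0, d=(M1−M0)/(6·1)=-4/3, b=Δ0−h0·(2M0+M1)/6=19/3
seg 1: a=2, c=M1/2=-4, d=(M2−M1)/(6·2)=2/3, b=Δ1−h1·(2M1+M2)/6=7/3
t_q=1/2 → seg 0, τ=1/2; S=-3+19/3·τ+0·τ²+-4/3·τ³=0

  seg 0: a=-3 b=19/3 c=0 d=-4/3
  seg 1: a=2 b=7/3 c=-4 d=2/3
S(1/2) = 0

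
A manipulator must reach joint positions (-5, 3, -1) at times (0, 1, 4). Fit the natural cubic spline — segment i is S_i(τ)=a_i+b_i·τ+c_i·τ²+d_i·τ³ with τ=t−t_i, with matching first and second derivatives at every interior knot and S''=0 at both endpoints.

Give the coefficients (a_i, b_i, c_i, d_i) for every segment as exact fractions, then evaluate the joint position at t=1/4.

  seg 0: a=-5 b=55/6 c=0 d=-7/6
  seg 1: a=3 b=17/3 c=-7/2 d=7/18
S(1/4) = -349/128

Δ: Δ0=8, Δ1=-4/3
row 1: diag=8, rhs=-56; c'=3/8, d'=-7
back: M1=-7
M: M0=0, M1=-7, M2=0
seg 0: a=-5, c=M0/2=0, d=(M1−M0)/(6·1)=-7/6, b=Δ0−h0·(2M0+M1)/6=55/6
seg 1: a=3, c=M1/2=-7/2, d=(M2−M1)/(6·3)=7/18, b=Δ1−h1·(2M1+M2)/6=17/3
t_q=1/4 → seg 0, τ=1/4; S=-5+55/6·τ+0·τ²+-7/6·τ³=-349/128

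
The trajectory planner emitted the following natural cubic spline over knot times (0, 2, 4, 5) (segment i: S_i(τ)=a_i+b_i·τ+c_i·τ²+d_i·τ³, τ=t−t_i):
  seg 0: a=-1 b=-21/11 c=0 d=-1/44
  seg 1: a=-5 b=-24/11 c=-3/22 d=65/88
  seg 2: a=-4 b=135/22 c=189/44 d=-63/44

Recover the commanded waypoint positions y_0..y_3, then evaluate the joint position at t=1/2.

y_0 = S_0(0) = a_0 = -1
y_1 = S_1(0) = a_1 = -5
y_2 = S_2(0) = a_2 = -4
y_3 = S_2(1) = 5
t_q=1/2 is in segment 0 (τ=1/2); S_0(τ)=-689/352

y_0=-1 y_1=-5 y_2=-4 y_3=5
S(1/2) = -689/352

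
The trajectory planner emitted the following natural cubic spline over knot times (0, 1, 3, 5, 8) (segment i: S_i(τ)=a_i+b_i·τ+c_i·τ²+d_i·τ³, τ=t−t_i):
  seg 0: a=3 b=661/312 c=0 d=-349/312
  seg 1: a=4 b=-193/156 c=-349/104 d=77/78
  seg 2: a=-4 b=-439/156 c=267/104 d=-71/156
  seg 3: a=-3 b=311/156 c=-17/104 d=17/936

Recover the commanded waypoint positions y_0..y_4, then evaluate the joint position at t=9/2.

y_0=3 y_1=4 y_2=-4 y_3=-3 y_4=2
S(9/2) = -207/52

y_0 = S_0(0) = a_0 = 3
y_1 = S_1(0) = a_1 = 4
y_2 = S_2(0) = a_2 = -4
y_3 = S_3(0) = a_3 = -3
y_4 = S_3(3) = 2
t_q=9/2 is in segment 2 (τ=3/2); S_2(τ)=-207/52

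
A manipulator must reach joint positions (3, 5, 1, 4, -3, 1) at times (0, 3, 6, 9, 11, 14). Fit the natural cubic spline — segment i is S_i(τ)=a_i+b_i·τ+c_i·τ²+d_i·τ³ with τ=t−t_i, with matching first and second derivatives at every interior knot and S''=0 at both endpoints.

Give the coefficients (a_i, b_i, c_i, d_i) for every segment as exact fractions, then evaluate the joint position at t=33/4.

Δ: Δ0=2/3, Δ1=-4/3, Δ2=1, Δ3=-7/2, Δ4=4/3
row 1: diag=12, rhs=-12; c'=1/4, d'=-1
row 2: denom=12−3·1/4=45/4; d'=(14−3·-1)/(45/4)=68/45
row 3: denom=10−3·4/15=46/5; d'=(-27−3·68/45)/(46/5)=-473/138
row 4: denom=10−2·5/23=220/23; d'=(29−2·-473/138)/(220/23)=1237/330
back: M4=1237/330
back: M3=-473/138−5/23·1237/330=-140/33
back: M2=68/45−4/15·-140/33=436/165
back: M1=-1−1/4·436/165=-274/165
M: M0=0, M1=-274/165, M2=436/165, M3=-140/33, M4=1237/330, M5=0
seg 0: a=3, c=M0/2=0, d=(M1−M0)/(6·3)=-137/1485, b=Δ0−h0·(2M0+M1)/6=247/165
seg 1: a=5, c=M1/2=-137/165, d=(M2−M1)/(6·3)=71/297, b=Δ1−h1·(2M1+M2)/6=-164/165
seg 2: a=1, c=M2/2=218/165, d=(M3−M2)/(6·3)=-568/1485, b=Δ2−h2·(2M2+M3)/6=79/165
seg 3: a=4, c=M3/2=-70/33, d=(M4−M3)/(6·2)=293/440, b=Δ3−h3·(2M3+M4)/6=-317/165
seg 4: a=-3, c=M4/2=1237/660, d=(M5−M4)/(6·3)=-1237/5940, b=Δ4−h4·(2M4+M5)/6=-797/330
t_q=33/4 → seg 2, τ=9/4; S=1+79/165·τ+218/165·τ²+-568/1485·τ³=97/22

  seg 0: a=3 b=247/165 c=0 d=-137/1485
  seg 1: a=5 b=-164/165 c=-137/165 d=71/297
  seg 2: a=1 b=79/165 c=218/165 d=-568/1485
  seg 3: a=4 b=-317/165 c=-70/33 d=293/440
  seg 4: a=-3 b=-797/330 c=1237/660 d=-1237/5940
S(33/4) = 97/22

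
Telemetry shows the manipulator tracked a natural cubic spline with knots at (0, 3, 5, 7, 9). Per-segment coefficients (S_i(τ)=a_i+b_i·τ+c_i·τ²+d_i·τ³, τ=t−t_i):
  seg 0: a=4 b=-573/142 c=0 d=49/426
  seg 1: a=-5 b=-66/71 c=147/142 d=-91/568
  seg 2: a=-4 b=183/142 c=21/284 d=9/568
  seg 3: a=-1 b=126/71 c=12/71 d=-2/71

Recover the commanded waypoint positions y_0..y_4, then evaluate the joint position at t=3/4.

y_0 = S_0(0) = a_0 = 4
y_1 = S_1(0) = a_1 = -5
y_2 = S_2(0) = a_2 = -4
y_3 = S_3(0) = a_3 = -1
y_4 = S_3(2) = 3
t_q=3/4 is in segment 0 (τ=3/4); S_0(τ)=9289/9088

y_0=4 y_1=-5 y_2=-4 y_3=-1 y_4=3
S(3/4) = 9289/9088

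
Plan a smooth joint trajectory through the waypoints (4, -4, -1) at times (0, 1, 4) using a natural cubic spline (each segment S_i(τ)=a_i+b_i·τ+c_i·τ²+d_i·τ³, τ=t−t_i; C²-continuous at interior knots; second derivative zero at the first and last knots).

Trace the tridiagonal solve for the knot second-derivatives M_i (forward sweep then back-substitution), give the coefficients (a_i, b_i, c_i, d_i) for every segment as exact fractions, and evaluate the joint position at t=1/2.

  seg 0: a=4 b=-73/8 c=0 d=9/8
  seg 1: a=-4 b=-23/4 c=27/8 d=-3/8
S(1/2) = -27/64

Δ: Δ0=-8, Δ1=1
row 1: diag=8, rhs=54; c'=3/8, d'=27/4
back: M1=27/4
M: M0=0, M1=27/4, M2=0
seg 0: a=4, c=M0/2=0, d=(M1−M0)/(6·1)=9/8, b=Δ0−h0·(2M0+M1)/6=-73/8
seg 1: a=-4, c=M1/2=27/8, d=(M2−M1)/(6·3)=-3/8, b=Δ1−h1·(2M1+M2)/6=-23/4
t_q=1/2 → seg 0, τ=1/2; S=4+-73/8·τ+0·τ²+9/8·τ³=-27/64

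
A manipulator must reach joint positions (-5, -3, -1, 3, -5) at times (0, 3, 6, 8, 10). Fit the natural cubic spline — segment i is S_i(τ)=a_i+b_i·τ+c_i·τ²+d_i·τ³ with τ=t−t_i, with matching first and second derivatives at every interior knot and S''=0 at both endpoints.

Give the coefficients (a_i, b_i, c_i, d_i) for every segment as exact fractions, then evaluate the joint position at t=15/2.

  seg 0: a=-5 b=191/210 c=0 d=-17/630
  seg 1: a=-3 b=19/105 c=-17/70 d=17/126
  seg 2: a=-1 b=71/30 c=34/35 d=-97/168
  seg 3: a=3 b=-71/105 c=-349/140 d=349/840
S(15/2) = 6243/2240

Δ: Δ0=2/3, Δ1=2/3, Δ2=2, Δ3=-4
row 1: diag=12, rhs=0; c'=1/4, d'=0
row 2: denom=10−3·1/4=37/4; d'=(8−3·0)/(37/4)=32/37
row 3: denom=8−2·8/37=280/37; d'=(-36−2·32/37)/(280/37)=-349/70
back: M3=-349/70
back: M2=32/37−8/37·-349/70=68/35
back: M1=0−1/4·68/35=-17/35
M: M0=0, M1=-17/35, M2=68/35, M3=-349/70, M4=0
seg 0: a=-5, c=M0/2=0, d=(M1−M0)/(6·3)=-17/630, b=Δ0−h0·(2M0+M1)/6=191/210
seg 1: a=-3, c=M1/2=-17/70, d=(M2−M1)/(6·3)=17/126, b=Δ1−h1·(2M1+M2)/6=19/105
seg 2: a=-1, c=M2/2=34/35, d=(M3−M2)/(6·2)=-97/168, b=Δ2−h2·(2M2+M3)/6=71/30
seg 3: a=3, c=M3/2=-349/140, d=(M4−M3)/(6·2)=349/840, b=Δ3−h3·(2M3+M4)/6=-71/105
t_q=15/2 → seg 2, τ=3/2; S=-1+71/30·τ+34/35·τ²+-97/168·τ³=6243/2240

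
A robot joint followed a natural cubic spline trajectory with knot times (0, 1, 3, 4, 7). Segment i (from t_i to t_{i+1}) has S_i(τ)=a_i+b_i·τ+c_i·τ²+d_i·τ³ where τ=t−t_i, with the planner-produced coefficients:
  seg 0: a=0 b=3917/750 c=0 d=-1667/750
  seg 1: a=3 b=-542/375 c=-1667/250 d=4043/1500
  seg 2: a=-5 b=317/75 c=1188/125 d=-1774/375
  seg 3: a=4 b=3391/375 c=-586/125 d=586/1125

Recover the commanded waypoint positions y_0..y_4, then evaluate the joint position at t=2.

y_0 = S_0(0) = a_0 = 0
y_1 = S_1(0) = a_1 = 3
y_2 = S_2(0) = a_2 = -5
y_3 = S_3(0) = a_3 = 4
y_4 = S_3(3) = 3
t_q=2 is in segment 1 (τ=1); S_1(τ)=-1209/500

y_0=0 y_1=3 y_2=-5 y_3=4 y_4=3
S(2) = -1209/500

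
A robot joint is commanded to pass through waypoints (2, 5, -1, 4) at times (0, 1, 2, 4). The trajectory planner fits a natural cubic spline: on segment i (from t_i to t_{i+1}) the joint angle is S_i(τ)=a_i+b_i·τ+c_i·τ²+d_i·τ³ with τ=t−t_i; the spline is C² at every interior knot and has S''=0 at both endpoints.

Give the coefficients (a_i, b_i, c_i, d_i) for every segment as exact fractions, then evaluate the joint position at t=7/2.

  seg 0: a=2 b=263/46 c=0 d=-125/46
  seg 1: a=5 b=-56/23 c=-375/46 d=211/46
  seg 2: a=-1 b=-229/46 c=129/23 d=-43/46
S(7/2) = 367/368

Δ: Δ0=3, Δ1=-6, Δ2=5/2
row 1: diag=4, rhs=-54; c'=1/4, d'=-27/2
row 2: denom=6−1·1/4=23/4; d'=(51−1·-27/2)/(23/4)=258/23
back: M2=258/23
back: M1=-27/2−1/4·258/23=-375/23
M: M0=0, M1=-375/23, M2=258/23, M3=0
seg 0: a=2, c=M0/2=0, d=(M1−M0)/(6·1)=-125/46, b=Δ0−h0·(2M0+M1)/6=263/46
seg 1: a=5, c=M1/2=-375/46, d=(M2−M1)/(6·1)=211/46, b=Δ1−h1·(2M1+M2)/6=-56/23
seg 2: a=-1, c=M2/2=129/23, d=(M3−M2)/(6·2)=-43/46, b=Δ2−h2·(2M2+M3)/6=-229/46
t_q=7/2 → seg 2, τ=3/2; S=-1+-229/46·τ+129/23·τ²+-43/46·τ³=367/368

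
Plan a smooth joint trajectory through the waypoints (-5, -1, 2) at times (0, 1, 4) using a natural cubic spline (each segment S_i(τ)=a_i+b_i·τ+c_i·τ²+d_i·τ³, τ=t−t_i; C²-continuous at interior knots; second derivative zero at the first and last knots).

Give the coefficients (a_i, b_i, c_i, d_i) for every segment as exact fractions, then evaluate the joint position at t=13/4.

  seg 0: a=-5 b=35/8 c=0 d=-3/8
  seg 1: a=-1 b=13/4 c=-9/8 d=1/8
S(13/4) = 1045/512

Δ: Δ0=4, Δ1=1
row 1: diag=8, rhs=-18; c'=3/8, d'=-9/4
back: M1=-9/4
M: M0=0, M1=-9/4, M2=0
seg 0: a=-5, c=M0/2=0, d=(M1−M0)/(6·1)=-3/8, b=Δ0−h0·(2M0+M1)/6=35/8
seg 1: a=-1, c=M1/2=-9/8, d=(M2−M1)/(6·3)=1/8, b=Δ1−h1·(2M1+M2)/6=13/4
t_q=13/4 → seg 1, τ=9/4; S=-1+13/4·τ+-9/8·τ²+1/8·τ³=1045/512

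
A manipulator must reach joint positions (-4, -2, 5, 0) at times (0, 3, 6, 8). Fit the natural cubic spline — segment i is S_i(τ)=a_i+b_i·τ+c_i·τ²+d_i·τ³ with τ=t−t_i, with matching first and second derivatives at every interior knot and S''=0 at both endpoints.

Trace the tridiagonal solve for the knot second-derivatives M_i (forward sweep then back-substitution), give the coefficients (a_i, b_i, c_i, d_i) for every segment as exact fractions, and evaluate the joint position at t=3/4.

  seg 0: a=-4 b=-13/74 c=0 d=187/1998
  seg 1: a=-2 b=87/37 c=187/222 d=-565/1998
  seg 2: a=5 b=-17/74 c=-63/37 d=21/74
S(3/4) = -19381/4736

Δ: Δ0=2/3, Δ1=7/3, Δ2=-5/2
row 1: diag=12, rhs=10; c'=1/4, d'=5/6
row 2: denom=10−3·1/4=37/4; d'=(-29−3·5/6)/(37/4)=-126/37
back: M2=-126/37
back: M1=5/6−1/4·-126/37=187/111
M: M0=0, M1=187/111, M2=-126/37, M3=0
seg 0: a=-4, c=M0/2=0, d=(M1−M0)/(6·3)=187/1998, b=Δ0−h0·(2M0+M1)/6=-13/74
seg 1: a=-2, c=M1/2=187/222, d=(M2−M1)/(6·3)=-565/1998, b=Δ1−h1·(2M1+M2)/6=87/37
seg 2: a=5, c=M2/2=-63/37, d=(M3−M2)/(6·2)=21/74, b=Δ2−h2·(2M2+M3)/6=-17/74
t_q=3/4 → seg 0, τ=3/4; S=-4+-13/74·τ+0·τ²+187/1998·τ³=-19381/4736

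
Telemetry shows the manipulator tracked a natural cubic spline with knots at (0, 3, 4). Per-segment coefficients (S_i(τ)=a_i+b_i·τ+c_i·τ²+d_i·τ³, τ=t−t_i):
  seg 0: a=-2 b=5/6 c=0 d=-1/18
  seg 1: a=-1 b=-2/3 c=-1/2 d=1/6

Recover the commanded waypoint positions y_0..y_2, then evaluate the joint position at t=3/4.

y_0 = S_0(0) = a_0 = -2
y_1 = S_1(0) = a_1 = -1
y_2 = S_1(1) = -2
t_q=3/4 is in segment 0 (τ=3/4); S_0(τ)=-179/128

y_0=-2 y_1=-1 y_2=-2
S(3/4) = -179/128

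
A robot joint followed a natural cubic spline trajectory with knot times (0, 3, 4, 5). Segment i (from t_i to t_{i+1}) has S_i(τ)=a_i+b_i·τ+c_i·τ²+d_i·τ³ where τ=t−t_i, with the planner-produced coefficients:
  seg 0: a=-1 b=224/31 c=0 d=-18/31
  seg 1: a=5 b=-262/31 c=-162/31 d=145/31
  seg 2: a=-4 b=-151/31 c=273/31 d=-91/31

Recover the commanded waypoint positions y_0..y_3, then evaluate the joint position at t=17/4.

y_0=-1 y_1=5 y_2=-4 y_3=-3
S(17/4) = -9351/1984

y_0 = S_0(0) = a_0 = -1
y_1 = S_1(0) = a_1 = 5
y_2 = S_2(0) = a_2 = -4
y_3 = S_2(1) = -3
t_q=17/4 is in segment 2 (τ=1/4); S_2(τ)=-9351/1984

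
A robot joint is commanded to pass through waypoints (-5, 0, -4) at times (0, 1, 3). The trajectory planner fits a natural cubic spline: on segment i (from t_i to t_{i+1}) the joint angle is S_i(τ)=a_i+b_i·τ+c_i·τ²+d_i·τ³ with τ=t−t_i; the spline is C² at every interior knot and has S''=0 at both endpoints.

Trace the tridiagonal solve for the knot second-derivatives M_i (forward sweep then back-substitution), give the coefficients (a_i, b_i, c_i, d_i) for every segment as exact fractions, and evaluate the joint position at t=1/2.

  seg 0: a=-5 b=37/6 c=0 d=-7/6
  seg 1: a=0 b=8/3 c=-7/2 d=7/12
S(1/2) = -33/16

Δ: Δ0=5, Δ1=-2
row 1: diag=6, rhs=-42; c'=1/3, d'=-7
back: M1=-7
M: M0=0, M1=-7, M2=0
seg 0: a=-5, c=M0/2=0, d=(M1−M0)/(6·1)=-7/6, b=Δ0−h0·(2M0+M1)/6=37/6
seg 1: a=0, c=M1/2=-7/2, d=(M2−M1)/(6·2)=7/12, b=Δ1−h1·(2M1+M2)/6=8/3
t_q=1/2 → seg 0, τ=1/2; S=-5+37/6·τ+0·τ²+-7/6·τ³=-33/16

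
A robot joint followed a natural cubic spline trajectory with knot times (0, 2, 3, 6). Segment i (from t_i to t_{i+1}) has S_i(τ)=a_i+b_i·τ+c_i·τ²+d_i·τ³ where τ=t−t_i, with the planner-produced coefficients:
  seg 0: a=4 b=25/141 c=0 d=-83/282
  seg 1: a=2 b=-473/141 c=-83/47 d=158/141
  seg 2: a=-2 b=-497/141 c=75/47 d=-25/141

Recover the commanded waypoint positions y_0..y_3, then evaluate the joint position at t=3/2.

y_0=4 y_1=2 y_2=-2 y_3=-3
S(3/2) = 2461/752

y_0 = S_0(0) = a_0 = 4
y_1 = S_1(0) = a_1 = 2
y_2 = S_2(0) = a_2 = -2
y_3 = S_2(3) = -3
t_q=3/2 is in segment 0 (τ=3/2); S_0(τ)=2461/752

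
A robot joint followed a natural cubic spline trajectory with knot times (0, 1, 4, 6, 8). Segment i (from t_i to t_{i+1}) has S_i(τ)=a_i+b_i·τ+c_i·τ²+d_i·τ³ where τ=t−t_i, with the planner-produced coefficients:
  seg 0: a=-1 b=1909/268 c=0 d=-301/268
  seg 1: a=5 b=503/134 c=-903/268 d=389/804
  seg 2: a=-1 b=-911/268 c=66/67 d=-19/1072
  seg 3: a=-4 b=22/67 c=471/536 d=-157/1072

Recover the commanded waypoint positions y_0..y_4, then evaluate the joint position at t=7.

y_0 = S_0(0) = a_0 = -1
y_1 = S_1(0) = a_1 = 5
y_2 = S_2(0) = a_2 = -1
y_3 = S_3(0) = a_3 = -4
y_4 = S_3(2) = -1
t_q=7 is in segment 3 (τ=1); S_3(τ)=-3151/1072

y_0=-1 y_1=5 y_2=-1 y_3=-4 y_4=-1
S(7) = -3151/1072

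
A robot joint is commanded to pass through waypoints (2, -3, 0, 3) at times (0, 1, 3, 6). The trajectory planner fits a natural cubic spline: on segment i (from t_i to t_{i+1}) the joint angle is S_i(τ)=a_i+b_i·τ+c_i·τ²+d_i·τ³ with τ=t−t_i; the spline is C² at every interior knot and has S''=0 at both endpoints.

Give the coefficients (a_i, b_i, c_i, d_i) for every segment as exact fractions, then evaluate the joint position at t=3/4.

Δ: Δ0=-5, Δ1=3/2, Δ2=1
row 1: diag=6, rhs=39; c'=1/3, d'=13/2
row 2: denom=10−2·1/3=28/3; d'=(-3−2·13/2)/(28/3)=-12/7
back: M2=-12/7
back: M1=13/2−1/3·-12/7=99/14
M: M0=0, M1=99/14, M2=-12/7, M3=0
seg 0: a=2, c=M0/2=0, d=(M1−M0)/(6·1)=33/28, b=Δ0−h0·(2M0+M1)/6=-173/28
seg 1: a=-3, c=M1/2=99/28, d=(M2−M1)/(6·2)=-41/56, b=Δ1−h1·(2M1+M2)/6=-37/14
seg 2: a=0, c=M2/2=-6/7, d=(M3−M2)/(6·3)=2/21, b=Δ2−h2·(2M2+M3)/6=19/7
t_q=3/4 → seg 0, τ=3/4; S=2+-173/28·τ+0·τ²+33/28·τ³=-547/256

  seg 0: a=2 b=-173/28 c=0 d=33/28
  seg 1: a=-3 b=-37/14 c=99/28 d=-41/56
  seg 2: a=0 b=19/7 c=-6/7 d=2/21
S(3/4) = -547/256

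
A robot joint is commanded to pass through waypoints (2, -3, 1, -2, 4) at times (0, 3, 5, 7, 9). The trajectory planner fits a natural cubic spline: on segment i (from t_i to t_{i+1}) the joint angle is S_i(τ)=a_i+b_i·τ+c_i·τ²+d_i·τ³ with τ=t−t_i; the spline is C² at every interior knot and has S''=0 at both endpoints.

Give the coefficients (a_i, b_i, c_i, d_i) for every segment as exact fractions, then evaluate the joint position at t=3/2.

Δ: Δ0=-5/3, Δ1=2, Δ2=-3/2, Δ3=3
row 1: diag=10, rhs=22; c'=1/5, d'=11/5
row 2: denom=8−2·1/5=38/5; d'=(-21−2·11/5)/(38/5)=-127/38
row 3: denom=8−2·5/19=142/19; d'=(27−2·-127/38)/(142/19)=320/71
back: M3=320/71
back: M2=-127/38−5/19·320/71=-643/142
back: M1=11/5−1/5·-643/142=441/142
M: M0=0, M1=441/142, M2=-643/142, M3=320/71, M4=0
seg 0: a=2, c=M0/2=0, d=(M1−M0)/(6·3)=49/284, b=Δ0−h0·(2M0+M1)/6=-2743/852
seg 1: a=-3, c=M1/2=441/284, d=(M2−M1)/(6·2)=-271/426, b=Δ1−h1·(2M1+M2)/6=613/426
seg 2: a=1, c=M2/2=-643/284, d=(M3−M2)/(6·2)=1283/1704, b=Δ2−h2·(2M2+M3)/6=7/426
seg 3: a=-2, c=M3/2=160/71, d=(M4−M3)/(6·2)=-80/213, b=Δ3−h3·(2M3+M4)/6=-1/213
t_q=3/2 → seg 0, τ=3/2; S=2+-2743/852·τ+0·τ²+49/284·τ³=-5105/2272

  seg 0: a=2 b=-2743/852 c=0 d=49/284
  seg 1: a=-3 b=613/426 c=441/284 d=-271/426
  seg 2: a=1 b=7/426 c=-643/284 d=1283/1704
  seg 3: a=-2 b=-1/213 c=160/71 d=-80/213
S(3/2) = -5105/2272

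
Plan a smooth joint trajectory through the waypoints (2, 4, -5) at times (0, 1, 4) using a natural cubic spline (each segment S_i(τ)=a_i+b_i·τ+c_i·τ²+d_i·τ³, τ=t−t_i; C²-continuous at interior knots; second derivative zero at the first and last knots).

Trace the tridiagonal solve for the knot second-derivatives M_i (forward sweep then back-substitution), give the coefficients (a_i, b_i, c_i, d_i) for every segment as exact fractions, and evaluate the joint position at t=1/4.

  seg 0: a=2 b=21/8 c=0 d=-5/8
  seg 1: a=4 b=3/4 c=-15/8 d=5/24
S(1/4) = 1355/512

Δ: Δ0=2, Δ1=-3
row 1: diag=8, rhs=-30; c'=3/8, d'=-15/4
back: M1=-15/4
M: M0=0, M1=-15/4, M2=0
seg 0: a=2, c=M0/2=0, d=(M1−M0)/(6·1)=-5/8, b=Δ0−h0·(2M0+M1)/6=21/8
seg 1: a=4, c=M1/2=-15/8, d=(M2−M1)/(6·3)=5/24, b=Δ1−h1·(2M1+M2)/6=3/4
t_q=1/4 → seg 0, τ=1/4; S=2+21/8·τ+0·τ²+-5/8·τ³=1355/512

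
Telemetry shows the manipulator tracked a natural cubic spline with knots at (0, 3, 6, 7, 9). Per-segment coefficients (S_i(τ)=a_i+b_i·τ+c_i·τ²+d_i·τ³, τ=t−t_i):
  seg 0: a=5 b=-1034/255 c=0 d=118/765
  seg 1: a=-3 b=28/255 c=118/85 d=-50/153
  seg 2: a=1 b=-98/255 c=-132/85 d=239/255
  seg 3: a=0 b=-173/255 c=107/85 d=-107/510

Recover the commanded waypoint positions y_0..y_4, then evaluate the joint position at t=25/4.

y_0=5 y_1=-3 y_2=1 y_3=0 y_4=2
S(25/4) = 4469/5440

y_0 = S_0(0) = a_0 = 5
y_1 = S_1(0) = a_1 = -3
y_2 = S_2(0) = a_2 = 1
y_3 = S_3(0) = a_3 = 0
y_4 = S_3(2) = 2
t_q=25/4 is in segment 2 (τ=1/4); S_2(τ)=4469/5440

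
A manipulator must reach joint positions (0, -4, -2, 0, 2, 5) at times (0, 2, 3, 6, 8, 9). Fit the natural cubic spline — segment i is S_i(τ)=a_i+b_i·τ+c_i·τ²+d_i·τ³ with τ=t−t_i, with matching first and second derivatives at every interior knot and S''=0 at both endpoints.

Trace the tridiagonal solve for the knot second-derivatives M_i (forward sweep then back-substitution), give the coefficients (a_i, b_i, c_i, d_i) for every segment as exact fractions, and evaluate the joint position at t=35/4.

Δ: Δ0=-2, Δ1=2, Δ2=2/3, Δ3=1, Δ4=3
row 1: diag=6, rhs=24; c'=1/6, d'=4
row 2: denom=8−1·1/6=47/6; d'=(-8−1·4)/(47/6)=-72/47
row 3: denom=10−3·18/47=416/47; d'=(2−3·-72/47)/(416/47)=155/208
row 4: denom=6−2·47/208=577/104; d'=(12−2·155/208)/(577/104)=1093/577
back: M4=1093/577
back: M3=155/208−47/208·1093/577=183/577
back: M2=-72/47−18/47·183/577=-954/577
back: M1=4−1/6·-954/577=2467/577
M: M0=0, M1=2467/577, M2=-954/577, M3=183/577, M4=1093/577, M5=0
seg 0: a=0, c=M0/2=0, d=(M1−M0)/(6·2)=2467/6924, b=Δ0−h0·(2M0+M1)/6=-5929/1731
seg 1: a=-4, c=M1/2=2467/1154, d=(M2−M1)/(6·1)=-3421/3462, b=Δ1−h1·(2M1+M2)/6=1472/1731
seg 2: a=-2, c=M2/2=-477/577, d=(M3−M2)/(6·3)=379/3462, b=Δ2−h2·(2M2+M3)/6=7483/3462
seg 3: a=0, c=M3/2=183/1154, d=(M4−M3)/(6·2)=455/3462, b=Δ3−h3·(2M3+M4)/6=272/1731
seg 4: a=2, c=M4/2=1093/1154, d=(M5−M4)/(6·1)=-1093/3462, b=Δ4−h4·(2M4+M5)/6=4100/1731
t_q=35/4 → seg 4, τ=3/4; S=2+4100/1731·τ+1093/1154·τ²+-1093/3462·τ³=308423/73856

  seg 0: a=0 b=-5929/1731 c=0 d=2467/6924
  seg 1: a=-4 b=1472/1731 c=2467/1154 d=-3421/3462
  seg 2: a=-2 b=7483/3462 c=-477/577 d=379/3462
  seg 3: a=0 b=272/1731 c=183/1154 d=455/3462
  seg 4: a=2 b=4100/1731 c=1093/1154 d=-1093/3462
S(35/4) = 308423/73856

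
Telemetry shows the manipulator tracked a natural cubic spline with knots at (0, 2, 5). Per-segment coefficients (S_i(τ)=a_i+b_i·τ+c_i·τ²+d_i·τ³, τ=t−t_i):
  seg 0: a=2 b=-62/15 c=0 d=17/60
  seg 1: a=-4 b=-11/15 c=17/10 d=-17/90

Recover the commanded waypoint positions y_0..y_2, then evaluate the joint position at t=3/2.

y_0=2 y_1=-4 y_2=4
S(3/2) = -519/160

y_0 = S_0(0) = a_0 = 2
y_1 = S_1(0) = a_1 = -4
y_2 = S_1(3) = 4
t_q=3/2 is in segment 0 (τ=3/2); S_0(τ)=-519/160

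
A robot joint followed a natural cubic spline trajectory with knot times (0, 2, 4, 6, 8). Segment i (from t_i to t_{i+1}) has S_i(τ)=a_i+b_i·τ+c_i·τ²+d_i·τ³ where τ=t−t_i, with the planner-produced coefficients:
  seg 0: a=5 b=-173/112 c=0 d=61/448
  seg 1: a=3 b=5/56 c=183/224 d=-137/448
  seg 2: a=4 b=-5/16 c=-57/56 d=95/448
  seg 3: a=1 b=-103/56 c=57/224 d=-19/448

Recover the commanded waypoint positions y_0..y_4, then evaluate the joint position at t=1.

y_0=5 y_1=3 y_2=4 y_3=1 y_4=-2
S(1) = 1609/448

y_0 = S_0(0) = a_0 = 5
y_1 = S_1(0) = a_1 = 3
y_2 = S_2(0) = a_2 = 4
y_3 = S_3(0) = a_3 = 1
y_4 = S_3(2) = -2
t_q=1 is in segment 0 (τ=1); S_0(τ)=1609/448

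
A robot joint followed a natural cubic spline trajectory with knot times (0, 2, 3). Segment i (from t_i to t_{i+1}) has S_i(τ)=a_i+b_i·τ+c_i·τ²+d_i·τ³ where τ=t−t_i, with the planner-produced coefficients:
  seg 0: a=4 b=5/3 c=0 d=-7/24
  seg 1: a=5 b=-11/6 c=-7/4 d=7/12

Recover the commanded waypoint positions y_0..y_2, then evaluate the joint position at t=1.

y_0=4 y_1=5 y_2=2
S(1) = 43/8

y_0 = S_0(0) = a_0 = 4
y_1 = S_1(0) = a_1 = 5
y_2 = S_1(1) = 2
t_q=1 is in segment 0 (τ=1); S_0(τ)=43/8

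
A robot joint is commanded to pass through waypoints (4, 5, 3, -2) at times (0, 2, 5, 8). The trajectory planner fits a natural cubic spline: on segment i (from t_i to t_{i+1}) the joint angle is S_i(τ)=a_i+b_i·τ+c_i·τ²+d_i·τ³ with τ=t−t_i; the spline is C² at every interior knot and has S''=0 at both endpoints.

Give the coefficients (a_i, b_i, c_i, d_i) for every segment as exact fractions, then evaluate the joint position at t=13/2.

Δ: Δ0=1/2, Δ1=-2/3, Δ2=-5/3
row 1: diag=10, rhs=-7; c'=3/10, d'=-7/10
row 2: denom=12−3·3/10=111/10; d'=(-6−3·-7/10)/(111/10)=-13/37
back: M2=-13/37
back: M1=-7/10−3/10·-13/37=-22/37
M: M0=0, M1=-22/37, M2=-13/37, M3=0
seg 0: a=4, c=M0/2=0, d=(M1−M0)/(6·2)=-11/222, b=Δ0−h0·(2M0+M1)/6=155/222
seg 1: a=5, c=M1/2=-11/37, d=(M2−M1)/(6·3)=1/74, b=Δ1−h1·(2M1+M2)/6=23/222
seg 2: a=3, c=M2/2=-13/74, d=(M3−M2)/(6·3)=13/666, b=Δ2−h2·(2M2+M3)/6=-146/111
t_q=13/2 → seg 2, τ=3/2; S=3+-146/111·τ+-13/74·τ²+13/666·τ³=413/592

  seg 0: a=4 b=155/222 c=0 d=-11/222
  seg 1: a=5 b=23/222 c=-11/37 d=1/74
  seg 2: a=3 b=-146/111 c=-13/74 d=13/666
S(13/2) = 413/592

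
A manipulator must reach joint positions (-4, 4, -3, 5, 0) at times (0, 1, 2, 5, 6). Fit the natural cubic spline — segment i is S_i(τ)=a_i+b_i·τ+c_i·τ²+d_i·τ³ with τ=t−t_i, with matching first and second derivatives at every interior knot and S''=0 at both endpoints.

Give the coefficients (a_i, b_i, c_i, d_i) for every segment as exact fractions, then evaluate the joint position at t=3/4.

  seg 0: a=-4 b=1966/159 c=0 d=-694/159
  seg 1: a=4 b=-116/159 c=-694/53 d=1085/159
  seg 2: a=-3 b=-1025/159 c=391/53 d=-230/159
  seg 3: a=5 b=-197/159 c=-299/53 d=299/159
S(3/4) = 5821/1696

Δ: Δ0=8, Δ1=-7, Δ2=8/3, Δ3=-5
row 1: diag=4, rhs=-90; c'=1/4, d'=-45/2
row 2: denom=8−1·1/4=31/4; d'=(58−1·-45/2)/(31/4)=322/31
row 3: denom=8−3·12/31=212/31; d'=(-46−3·322/31)/(212/31)=-598/53
back: M3=-598/53
back: M2=322/31−12/31·-598/53=782/53
back: M1=-45/2−1/4·782/53=-1388/53
M: M0=0, M1=-1388/53, M2=782/53, M3=-598/53, M4=0
seg 0: a=-4, c=M0/2=0, d=(M1−M0)/(6·1)=-694/159, b=Δ0−h0·(2M0+M1)/6=1966/159
seg 1: a=4, c=M1/2=-694/53, d=(M2−M1)/(6·1)=1085/159, b=Δ1−h1·(2M1+M2)/6=-116/159
seg 2: a=-3, c=M2/2=391/53, d=(M3−M2)/(6·3)=-230/159, b=Δ2−h2·(2M2+M3)/6=-1025/159
seg 3: a=5, c=M3/2=-299/53, d=(M4−M3)/(6·1)=299/159, b=Δ3−h3·(2M3+M4)/6=-197/159
t_q=3/4 → seg 0, τ=3/4; S=-4+1966/159·τ+0·τ²+-694/159·τ³=5821/1696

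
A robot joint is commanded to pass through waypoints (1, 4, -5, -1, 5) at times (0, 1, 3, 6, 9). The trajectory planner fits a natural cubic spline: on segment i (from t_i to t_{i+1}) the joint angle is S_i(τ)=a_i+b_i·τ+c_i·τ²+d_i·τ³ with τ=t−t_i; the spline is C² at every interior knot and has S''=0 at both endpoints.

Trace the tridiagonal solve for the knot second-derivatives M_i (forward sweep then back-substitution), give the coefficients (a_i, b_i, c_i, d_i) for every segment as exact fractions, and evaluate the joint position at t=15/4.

Δ: Δ0=3, Δ1=-9/2, Δ2=4/3, Δ3=2
row 1: diag=6, rhs=-45; c'=1/3, d'=-15/2
row 2: denom=10−2·1/3=28/3; d'=(35−2·-15/2)/(28/3)=75/14
row 3: denom=12−3·9/28=309/28; d'=(4−3·75/14)/(309/28)=-338/309
back: M3=-338/309
back: M2=75/14−9/28·-338/309=588/103
back: M1=-15/2−1/3·588/103=-1937/206
M: M0=0, M1=-1937/206, M2=588/103, M3=-338/309, M4=0
seg 0: a=1, c=M0/2=0, d=(M1−M0)/(6·1)=-1937/1236, b=Δ0−h0·(2M0+M1)/6=5645/1236
seg 1: a=4, c=M1/2=-1937/412, d=(M2−M1)/(6·2)=3113/2472, b=Δ1−h1·(2M1+M2)/6=-83/618
seg 2: a=-5, c=M2/2=294/103, d=(M3−M2)/(6·3)=-1051/2781, b=Δ2−h2·(2M2+M3)/6=-1183/309
seg 3: a=-1, c=M3/2=-169/309, d=(M4−M3)/(6·3)=169/2781, b=Δ3−h3·(2M3+M4)/6=956/309
t_q=15/4 → seg 2, τ=3/4; S=-5+-1183/309·τ+294/103·τ²+-1051/2781·τ³=-42355/6592

  seg 0: a=1 b=5645/1236 c=0 d=-1937/1236
  seg 1: a=4 b=-83/618 c=-1937/412 d=3113/2472
  seg 2: a=-5 b=-1183/309 c=294/103 d=-1051/2781
  seg 3: a=-1 b=956/309 c=-169/309 d=169/2781
S(15/4) = -42355/6592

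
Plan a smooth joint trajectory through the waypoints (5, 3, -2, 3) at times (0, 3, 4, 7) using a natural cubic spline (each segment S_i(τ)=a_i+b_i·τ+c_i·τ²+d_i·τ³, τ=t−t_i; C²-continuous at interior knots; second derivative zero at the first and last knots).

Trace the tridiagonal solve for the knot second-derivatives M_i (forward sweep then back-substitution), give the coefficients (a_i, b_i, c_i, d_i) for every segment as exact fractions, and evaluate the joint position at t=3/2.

  seg 0: a=5 b=82/63 c=0 d=-124/567
  seg 1: a=3 b=-290/63 c=-124/63 d=11/7
  seg 2: a=-2 b=-241/63 c=173/63 d=-173/567
S(3/2) = 87/14

Δ: Δ0=-2/3, Δ1=-5, Δ2=5/3
row 1: diag=8, rhs=-26; c'=1/8, d'=-13/4
row 2: denom=8−1·1/8=63/8; d'=(40−1·-13/4)/(63/8)=346/63
back: M2=346/63
back: M1=-13/4−1/8·346/63=-248/63
M: M0=0, M1=-248/63, M2=346/63, M3=0
seg 0: a=5, c=M0/2=0, d=(M1−M0)/(6·3)=-124/567, b=Δ0−h0·(2M0+M1)/6=82/63
seg 1: a=3, c=M1/2=-124/63, d=(M2−M1)/(6·1)=11/7, b=Δ1−h1·(2M1+M2)/6=-290/63
seg 2: a=-2, c=M2/2=173/63, d=(M3−M2)/(6·3)=-173/567, b=Δ2−h2·(2M2+M3)/6=-241/63
t_q=3/2 → seg 0, τ=3/2; S=5+82/63·τ+0·τ²+-124/567·τ³=87/14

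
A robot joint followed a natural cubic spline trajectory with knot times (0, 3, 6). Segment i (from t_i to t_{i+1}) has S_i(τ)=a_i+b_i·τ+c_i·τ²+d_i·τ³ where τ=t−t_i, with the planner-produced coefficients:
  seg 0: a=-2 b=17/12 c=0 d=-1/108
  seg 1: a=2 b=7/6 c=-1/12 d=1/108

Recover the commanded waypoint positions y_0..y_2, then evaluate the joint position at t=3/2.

y_0 = S_0(0) = a_0 = -2
y_1 = S_1(0) = a_1 = 2
y_2 = S_1(3) = 5
t_q=3/2 is in segment 0 (τ=3/2); S_0(τ)=3/32

y_0=-2 y_1=2 y_2=5
S(3/2) = 3/32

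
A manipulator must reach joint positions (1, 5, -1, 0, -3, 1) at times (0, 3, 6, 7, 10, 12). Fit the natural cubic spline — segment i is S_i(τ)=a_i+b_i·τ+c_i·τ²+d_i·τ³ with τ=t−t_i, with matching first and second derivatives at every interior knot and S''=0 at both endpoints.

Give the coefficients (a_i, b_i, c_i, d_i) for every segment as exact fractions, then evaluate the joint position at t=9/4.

  seg 0: a=1 b=5278/2019 c=0 d=-862/6057
  seg 1: a=5 b=-2480/2019 c=-862/673 d=6200/18171
  seg 2: a=-1 b=604/2019 c=3614/2019 d=-733/673
  seg 3: a=0 b=1235/2019 c=-2983/2019 d=5695/18171
  seg 4: a=-3 b=422/2019 c=904/673 d=-452/2019
S(9/4) = 113297/21536

Δ: Δ0=4/3, Δ1=-2, Δ2=1, Δ3=-1, Δ4=2
row 1: diag=12, rhs=-20; c'=1/4, d'=-5/3
row 2: denom=8−3·1/4=29/4; d'=(18−3·-5/3)/(29/4)=92/29
row 3: denom=8−1·4/29=228/29; d'=(-12−1·92/29)/(228/29)=-110/57
row 4: denom=10−3·29/76=673/76; d'=(18−3·-110/57)/(673/76)=1808/673
back: M4=1808/673
back: M3=-110/57−29/76·1808/673=-5966/2019
back: M2=92/29−4/29·-5966/2019=7228/2019
back: M1=-5/3−1/4·7228/2019=-1724/673
M: M0=0, M1=-1724/673, M2=7228/2019, M3=-5966/2019, M4=1808/673, M5=0
seg 0: a=1, c=M0/2=0, d=(M1−M0)/(6·3)=-862/6057, b=Δ0−h0·(2M0+M1)/6=5278/2019
seg 1: a=5, c=M1/2=-862/673, d=(M2−M1)/(6·3)=6200/18171, b=Δ1−h1·(2M1+M2)/6=-2480/2019
seg 2: a=-1, c=M2/2=3614/2019, d=(M3−M2)/(6·1)=-733/673, b=Δ2−h2·(2M2+M3)/6=604/2019
seg 3: a=0, c=M3/2=-2983/2019, d=(M4−M3)/(6·3)=5695/18171, b=Δ3−h3·(2M3+M4)/6=1235/2019
seg 4: a=-3, c=M4/2=904/673, d=(M5−M4)/(6·2)=-452/2019, b=Δ4−h4·(2M4+M5)/6=422/2019
t_q=9/4 → seg 0, τ=9/4; S=1+5278/2019·τ+0·τ²+-862/6057·τ³=113297/21536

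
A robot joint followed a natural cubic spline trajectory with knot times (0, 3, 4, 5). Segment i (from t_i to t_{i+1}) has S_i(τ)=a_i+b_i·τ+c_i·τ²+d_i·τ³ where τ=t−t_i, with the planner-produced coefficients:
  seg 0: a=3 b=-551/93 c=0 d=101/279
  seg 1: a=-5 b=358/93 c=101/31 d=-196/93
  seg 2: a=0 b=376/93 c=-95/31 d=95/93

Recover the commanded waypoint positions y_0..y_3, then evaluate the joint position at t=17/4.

y_0 = S_0(0) = a_0 = 3
y_1 = S_1(0) = a_1 = -5
y_2 = S_2(0) = a_2 = 0
y_3 = S_2(1) = 2
t_q=17/4 is in segment 2 (τ=1/4); S_2(τ)=1657/1984

y_0=3 y_1=-5 y_2=0 y_3=2
S(17/4) = 1657/1984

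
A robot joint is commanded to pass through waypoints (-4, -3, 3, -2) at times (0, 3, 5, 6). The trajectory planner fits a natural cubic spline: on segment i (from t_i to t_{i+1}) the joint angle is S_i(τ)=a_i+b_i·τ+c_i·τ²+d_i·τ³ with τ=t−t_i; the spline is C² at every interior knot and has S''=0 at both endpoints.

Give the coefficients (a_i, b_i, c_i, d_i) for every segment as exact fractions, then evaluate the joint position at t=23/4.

Δ: Δ0=1/3, Δ1=3, Δ2=-5
row 1: diag=10, rhs=16; c'=1/5, d'=8/5
row 2: denom=6−2·1/5=28/5; d'=(-48−2·8/5)/(28/5)=-64/7
back: M2=-64/7
back: M1=8/5−1/5·-64/7=24/7
M: M0=0, M1=24/7, M2=-64/7, M3=0
seg 0: a=-4, c=M0/2=0, d=(M1−M0)/(6·3)=4/21, b=Δ0−h0·(2M0+M1)/6=-29/21
seg 1: a=-3, c=M1/2=12/7, d=(M2−M1)/(6·2)=-22/21, b=Δ1−h1·(2M1+M2)/6=79/21
seg 2: a=3, c=M2/2=-32/7, d=(M3−M2)/(6·1)=32/21, b=Δ2−h2·(2M2+M3)/6=-41/21
t_q=23/4 → seg 2, τ=3/4; S=3+-41/21·τ+-32/7·τ²+32/21·τ³=-11/28

  seg 0: a=-4 b=-29/21 c=0 d=4/21
  seg 1: a=-3 b=79/21 c=12/7 d=-22/21
  seg 2: a=3 b=-41/21 c=-32/7 d=32/21
S(23/4) = -11/28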